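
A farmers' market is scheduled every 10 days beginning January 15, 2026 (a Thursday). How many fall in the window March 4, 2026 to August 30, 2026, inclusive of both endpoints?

Occurrences land 10·i days after January 15, 2026 for i = 0, 1, 2, …
March 4, 2026 is 48 days after the start; 48 ÷ 10 = 4 remainder 8; since the remainder is 8, round up to i = 5. First occurrence in the window: #6 on March 6, 2026 (5×10 = 50 days in).
August 30, 2026 is 227 days after the start; 227 ÷ 10 = 22 remainder 7. Last occurrence in the window: #23 on August 23, 2026.
Occurrences #6 through #23: 18 in total.

18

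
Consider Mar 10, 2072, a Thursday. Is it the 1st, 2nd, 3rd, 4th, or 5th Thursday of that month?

Day 10 falls in week ⌈10/7⌉ of the month.
Days 1–7 hold the 1st Thursday, 8–14 the 2nd, 15–21 the 3rd, 22–28 the 4th, 29–31 the 5th.
10 is in the range for the 2nd.

2nd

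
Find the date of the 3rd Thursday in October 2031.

October 2031 begins on a Wednesday, so the first Thursday is October 2 (1 day later).
The 3rd Thursday is 2 weeks later: 2 + 14 = 16.

2031-10-16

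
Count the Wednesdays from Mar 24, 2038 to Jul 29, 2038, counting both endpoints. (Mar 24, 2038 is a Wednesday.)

19

Mar 24, 2038 is a Wednesday; the first Wednesday on or after it is Mar 24, 2038.
From Mar 24, 2038 to Jul 29, 2038: 7 + 30 + 31 + 30 + 29 = 127 days (rest of Mar, Apr, May, Jun, Jul).
127 ÷ 7 = 18 full weeks with remainder 1, so 18 more Wednesdays after the first → 19.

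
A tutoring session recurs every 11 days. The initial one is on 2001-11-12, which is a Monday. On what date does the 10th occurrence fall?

2002-02-19

The 10th occurrence is 9 intervals after the first: 9 × 11 = 99 days after 2001-11-12.
November has 30 days — 18 days to the end of November leaves 81.
December has 31 days (50 left).
January has 31 days (19 left).
19 days into February → 2002-02-19.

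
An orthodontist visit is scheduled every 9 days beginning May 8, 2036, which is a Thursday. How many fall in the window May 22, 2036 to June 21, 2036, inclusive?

Occurrences land 9·i days after May 8, 2036 for i = 0, 1, 2, …
May 22, 2036 is 14 days after the start; 14 ÷ 9 = 1 remainder 5; since the remainder is 5, round up to i = 2. First occurrence in the window: #3 on May 26, 2036 (2×9 = 18 days in).
June 21, 2036 is 44 days after the start; 44 ÷ 9 = 4 remainder 8. Last occurrence in the window: #5 on June 13, 2036.
Occurrences #3 through #5: 3 in total.

3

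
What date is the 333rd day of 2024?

Nov 28, 2024

Jan has 31 days (333 − 31 = 302 remain).
Feb has 29 days (302 − 29 = 273 remain).
Mar has 31 days (273 − 31 = 242 remain).
Apr has 30 days (242 − 30 = 212 remain).
May has 31 days (212 − 31 = 181 remain).
Jun has 30 days (181 − 30 = 151 remain).
Jul has 31 days (151 − 31 = 120 remain).
Aug has 31 days (120 − 31 = 89 remain).
Sep has 30 days (89 − 30 = 59 remain).
Oct has 31 days (59 − 31 = 28 remain).
28 into Nov → Nov 28.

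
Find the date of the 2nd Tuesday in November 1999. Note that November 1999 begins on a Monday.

November 1999 begins on a Monday, so the first Tuesday is November 2 (1 day later).
The 2nd Tuesday is 1 weeks later: 2 + 7 = 9.

1999-11-09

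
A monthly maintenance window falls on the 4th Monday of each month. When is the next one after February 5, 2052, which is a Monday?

February 26, 2052

February 2052 starts on a Thursday; its first Monday is the 5th, so the 4th Monday is the 26th — February 26, 2052.
February 26, 2052 is after February 5, 2052, so that is the next one.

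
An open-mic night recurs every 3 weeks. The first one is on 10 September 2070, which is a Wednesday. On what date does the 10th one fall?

The 10th occurrence is 9 intervals after the first: 9 × 21 = 189 days after 10 September 2070.
September has 30 days — 20 days to the end of September leaves 169.
October has 31 days (138 left).
November has 30 days (108 left).
December has 31 days (77 left).
January has 31 days (46 left).
February has 28 days (18 left).
18 days into March → 18 March 2071.

18 March 2071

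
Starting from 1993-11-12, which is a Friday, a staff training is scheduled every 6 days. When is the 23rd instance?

The 23rd occurrence is 22 intervals after the first: 22 × 6 = 132 days after 1993-11-12.
November has 30 days — 18 days to the end of November leaves 114.
December has 31 days (83 left).
January has 31 days (52 left).
February has 28 days (24 left).
24 days into March → 1994-03-24.

1994-03-24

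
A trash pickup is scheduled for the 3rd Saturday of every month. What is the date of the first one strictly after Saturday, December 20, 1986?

January 17, 1987

December 1986 starts on a Monday; its first Saturday is the 6th, so the 3rd Saturday is the 20th — December 20, 1986.
That is not after December 20, 1986, so look at January 1987.
January 1987 starts on a Thursday; its first Saturday is the 3rd, so the 3rd Saturday is the 17th — January 17, 1987.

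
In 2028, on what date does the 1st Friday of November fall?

November 2028 begins on a Wednesday, so the first Friday is November 3 (2 days later).

November 3, 2028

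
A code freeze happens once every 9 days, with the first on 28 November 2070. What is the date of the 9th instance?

The 9th occurrence is 8 intervals after the first: 8 × 9 = 72 days after 28 November 2070.
November has 30 days — 2 days to the end of November leaves 70.
December has 31 days (39 left).
January has 31 days (8 left).
8 days into February → 8 February 2071.

8 February 2071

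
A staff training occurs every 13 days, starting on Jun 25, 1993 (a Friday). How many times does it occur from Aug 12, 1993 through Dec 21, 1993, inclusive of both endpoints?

10

Occurrences land 13·i days after Jun 25, 1993 for i = 0, 1, 2, …
Aug 12, 1993 is 48 days after the start; 48 ÷ 13 = 3 remainder 9; since the remainder is 9, round up to i = 4. First occurrence in the window: #5 on Aug 16, 1993 (4×13 = 52 days in).
Dec 21, 1993 is 179 days after the start; 179 ÷ 13 = 13 remainder 10. Last occurrence in the window: #14 on Dec 11, 1993.
Occurrences #5 through #14: 10 in total.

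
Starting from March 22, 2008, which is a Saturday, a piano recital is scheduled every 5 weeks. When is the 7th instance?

October 18, 2008

The 7th occurrence is 6 intervals after the first: 6 × 35 = 210 days after March 22, 2008.
March has 31 days — 9 days to the end of March leaves 201.
April has 30 days (171 left).
May has 31 days (140 left).
June has 30 days (110 left).
July has 31 days (79 left).
August has 31 days (48 left).
September has 30 days (18 left).
18 days into October → October 18, 2008.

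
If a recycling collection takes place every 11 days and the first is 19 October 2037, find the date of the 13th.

28 February 2038

The 13th occurrence is 12 intervals after the first: 12 × 11 = 132 days after 19 October 2037.
October has 31 days — 12 days to the end of October leaves 120.
November has 30 days (90 left).
December has 31 days (59 left).
January has 31 days (28 left).
28 days into February → 28 February 2038.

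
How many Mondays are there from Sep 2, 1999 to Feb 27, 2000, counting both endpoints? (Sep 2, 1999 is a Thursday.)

25

Sep 2, 1999 is a Thursday; the first Monday on or after it is Sep 6, 1999 (4 days later).
From Sep 6, 1999 to Feb 27, 2000: 24 + 31 + 30 + 31 + 31 + 27 = 174 days (rest of Sep, Oct, Nov, Dec, Jan, Feb).
174 ÷ 7 = 24 full weeks with remainder 6, so 24 more Mondays after the first → 25.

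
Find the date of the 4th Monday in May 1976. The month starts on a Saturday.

May 24, 1976

May 1976 begins on a Saturday, so the first Monday is May 3 (2 days later).
The 4th Monday is 3 weeks later: 3 + 21 = 24.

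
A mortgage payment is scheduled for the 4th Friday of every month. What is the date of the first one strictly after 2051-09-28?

2051-10-27

September 2051 starts on a Friday; its first Friday is the 1st, so the 4th Friday is the 22nd — 2051-09-22.
That is not after 2051-09-28, so look at October 2051.
October 2051 starts on a Sunday; its first Friday is the 6th, so the 4th Friday is the 27th — 2051-10-27.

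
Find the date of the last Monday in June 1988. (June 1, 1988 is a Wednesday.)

1988-06-27

June 1988 begins on a Wednesday, so the first Monday is June 6 (5 days later).
June 1988 has 30 days. Adding weeks: 6, 13, 20, 27 — the last one ≤ 30 is the 27th.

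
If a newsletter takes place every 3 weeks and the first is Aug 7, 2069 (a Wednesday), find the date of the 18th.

The 18th occurrence is 17 intervals after the first: 17 × 21 = 357 days after Aug 7, 2069.
Aug has 31 days — 24 days to the end of Aug leaves 333.
Sep has 30 days (303 left).
Oct has 31 days (272 left).
Nov has 30 days (242 left).
Dec has 31 days (211 left).
Jan has 31 days (180 left).
Feb has 28 days (152 left).
Mar has 31 days (121 left).
Apr has 30 days (91 left).
May has 31 days (60 left).
Jun has 30 days (30 left).
30 days into Jul → Jul 30, 2070.

Jul 30, 2070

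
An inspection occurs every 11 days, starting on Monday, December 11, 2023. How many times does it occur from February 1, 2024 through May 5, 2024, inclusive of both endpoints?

9

Occurrences land 11·i days after December 11, 2023 for i = 0, 1, 2, …
February 1, 2024 is 52 days after the start; 52 ÷ 11 = 4 remainder 8; since the remainder is 8, round up to i = 5. First occurrence in the window: #6 on February 4, 2024 (5×11 = 55 days in).
May 5, 2024 is 146 days after the start; 146 ÷ 11 = 13 remainder 3. Last occurrence in the window: #14 on May 2, 2024.
Occurrences #6 through #14: 9 in total.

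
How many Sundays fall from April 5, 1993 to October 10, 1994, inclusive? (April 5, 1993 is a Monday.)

79

April 5, 1993 is a Monday; the first Sunday on or after it is April 11, 1993 (6 days later).
From April 11, 1993 to October 10, 1994: 264 + 283 = 547 days (rest of 1993, to October 10, 1994 in 1994).
547 ÷ 7 = 78 full weeks with remainder 1, so 78 more Sundays after the first → 79.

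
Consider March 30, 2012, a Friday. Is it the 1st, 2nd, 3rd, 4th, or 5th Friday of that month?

Day 30 falls in week ⌈30/7⌉ of the month.
Days 1–7 hold the 1st Friday, 8–14 the 2nd, 15–21 the 3rd, 22–28 the 4th, 29–31 the 5th.
30 is in the range for the 5th.

5th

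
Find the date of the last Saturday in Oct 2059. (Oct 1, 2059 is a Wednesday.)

Oct 2059 begins on a Wednesday, so the first Saturday is Oct 4 (3 days later).
Oct 2059 has 31 days. Adding weeks: 4, 11, 18, 25 — the last one ≤ 31 is the 25th.

Oct 25, 2059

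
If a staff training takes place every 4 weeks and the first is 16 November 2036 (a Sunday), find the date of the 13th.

The 13th occurrence is 12 intervals after the first: 12 × 28 = 336 days after 16 November 2036.
November has 30 days — 14 days to the end of November leaves 322.
December has 31 days (291 left).
January has 31 days (260 left).
February has 28 days (232 left).
March has 31 days (201 left).
April has 30 days (171 left).
May has 31 days (140 left).
June has 30 days (110 left).
July has 31 days (79 left).
August has 31 days (48 left).
September has 30 days (18 left).
18 days into October → 18 October 2037.

18 October 2037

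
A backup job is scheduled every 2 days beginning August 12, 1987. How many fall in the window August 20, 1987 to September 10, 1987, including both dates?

11

Occurrences land 2·i days after August 12, 1987 for i = 0, 1, 2, …
August 20, 1987 is 8 days after the start; 8 ÷ 2 = 4 remainder 0. First occurrence in the window: #5 on August 20, 1987 (4×2 = 8 days in).
September 10, 1987 is 29 days after the start; 29 ÷ 2 = 14 remainder 1. Last occurrence in the window: #15 on September 9, 1987.
Occurrences #5 through #15: 11 in total.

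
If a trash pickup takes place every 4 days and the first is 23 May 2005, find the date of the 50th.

The 50th occurrence is 49 intervals after the first: 49 × 4 = 196 days after 23 May 2005.
May has 31 days — 8 days to the end of May leaves 188.
June has 30 days (158 left).
July has 31 days (127 left).
August has 31 days (96 left).
September has 30 days (66 left).
October has 31 days (35 left).
November has 30 days (5 left).
5 days into December → 5 December 2005.

5 December 2005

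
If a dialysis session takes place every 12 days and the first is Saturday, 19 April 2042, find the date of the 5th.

The 5th occurrence is 4 intervals after the first: 4 × 12 = 48 days after 19 April 2042.
April has 30 days — 11 days to the end of April leaves 37.
May has 31 days (6 left).
6 days into June → 6 June 2042.

6 June 2042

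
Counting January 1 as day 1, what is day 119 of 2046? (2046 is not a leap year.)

2046-04-29

January has 31 days (119 − 31 = 88 remain).
February has 28 days (88 − 28 = 60 remain).
March has 31 days (60 − 31 = 29 remain).
29 into April → April 29.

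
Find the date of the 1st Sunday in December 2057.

2057-12-02

December 2057 begins on a Saturday, so the first Sunday is December 2 (1 day later).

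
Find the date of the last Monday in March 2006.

March 2006 begins on a Wednesday, so the first Monday is March 6 (5 days later).
March 2006 has 31 days. Adding weeks: 6, 13, 20, 27 — the last one ≤ 31 is the 27th.

27 March 2006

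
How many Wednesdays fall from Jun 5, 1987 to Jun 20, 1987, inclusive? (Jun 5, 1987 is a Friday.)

Jun 5, 1987 is a Friday; the first Wednesday on or after it is Jun 10, 1987 (5 days later).
From Jun 10, 1987 to Jun 20, 1987 is 20 − 10 = 10 days.
10 ÷ 7 = 1 full weeks with remainder 3, so 1 more Wednesdays after the first → 2.

2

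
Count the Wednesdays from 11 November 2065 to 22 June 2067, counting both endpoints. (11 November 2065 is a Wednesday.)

11 November 2065 is a Wednesday; the first Wednesday on or after it is 11 November 2065.
From 11 November 2065 to 22 June 2067: 50 + 365 + 173 = 588 days (rest of 2065, 2066, to 22 June 2067 in 2067).
588 ÷ 7 = 84 full weeks with remainder 0, so 84 more Wednesdays after the first → 85.

85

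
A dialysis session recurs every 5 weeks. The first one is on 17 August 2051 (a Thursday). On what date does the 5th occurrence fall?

4 January 2052

The 5th occurrence is 4 intervals after the first: 4 × 35 = 140 days after 17 August 2051.
August has 31 days — 14 days to the end of August leaves 126.
September has 30 days (96 left).
October has 31 days (65 left).
November has 30 days (35 left).
December has 31 days (4 left).
4 days into January → 4 January 2052.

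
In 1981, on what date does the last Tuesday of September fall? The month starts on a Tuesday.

September 29, 1981

September 1981 begins on a Tuesday, so the first Tuesday is September 1.
September 1981 has 30 days. Adding weeks: 1, 8, 15, 22, 29 — the last one ≤ 30 is the 29th.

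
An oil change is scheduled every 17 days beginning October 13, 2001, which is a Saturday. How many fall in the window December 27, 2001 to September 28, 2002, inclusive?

Occurrences land 17·i days after October 13, 2001 for i = 0, 1, 2, …
December 27, 2001 is 75 days after the start; 75 ÷ 17 = 4 remainder 7; since the remainder is 7, round up to i = 5. First occurrence in the window: #6 on January 6, 2002 (5×17 = 85 days in).
September 28, 2002 is 350 days after the start; 350 ÷ 17 = 20 remainder 10. Last occurrence in the window: #21 on September 18, 2002.
Occurrences #6 through #21: 16 in total.

16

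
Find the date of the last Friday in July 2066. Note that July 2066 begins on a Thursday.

July 30, 2066

July 2066 begins on a Thursday, so the first Friday is July 2 (1 day later).
July 2066 has 31 days. Adding weeks: 2, 9, 16, 23, 30 — the last one ≤ 31 is the 30th.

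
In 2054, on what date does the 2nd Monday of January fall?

January 12, 2054

January 2054 begins on a Thursday, so the first Monday is January 5 (4 days later).
The 2nd Monday is 1 weeks later: 5 + 7 = 12.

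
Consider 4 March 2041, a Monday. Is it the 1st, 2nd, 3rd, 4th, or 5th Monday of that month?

1st

Day 4 falls in week ⌈4/7⌉ of the month.
Days 1–7 hold the 1st Monday, 8–14 the 2nd, 15–21 the 3rd, 22–28 the 4th, 29–31 the 5th.
4 is in the range for the 1st.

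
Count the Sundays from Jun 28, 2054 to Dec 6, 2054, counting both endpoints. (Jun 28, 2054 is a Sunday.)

24

Jun 28, 2054 is a Sunday; the first Sunday on or after it is Jun 28, 2054.
From Jun 28, 2054 to Dec 6, 2054: 2 + 31 + 31 + 30 + 31 + 30 + 6 = 161 days (rest of Jun, Jul, Aug, Sep, Oct, Nov, Dec).
161 ÷ 7 = 23 full weeks with remainder 0, so 23 more Sundays after the first → 24.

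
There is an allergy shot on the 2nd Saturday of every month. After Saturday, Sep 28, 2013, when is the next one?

Oct 12, 2013

Sep 2013 starts on a Sunday; its first Saturday is the 7th, so the 2nd Saturday is the 14th — Sep 14, 2013.
That is not after Sep 28, 2013, so look at Oct 2013.
Oct 2013 starts on a Tuesday; its first Saturday is the 5th, so the 2nd Saturday is the 12th — Oct 12, 2013.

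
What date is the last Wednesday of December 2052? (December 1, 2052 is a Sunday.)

December 2052 begins on a Sunday, so the first Wednesday is December 4 (3 days later).
December 2052 has 31 days. Adding weeks: 4, 11, 18, 25 — the last one ≤ 31 is the 25th.

2052-12-25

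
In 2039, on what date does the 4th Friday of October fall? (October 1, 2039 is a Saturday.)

October 2039 begins on a Saturday, so the first Friday is October 7 (6 days later).
The 4th Friday is 3 weeks later: 7 + 21 = 28.

2039-10-28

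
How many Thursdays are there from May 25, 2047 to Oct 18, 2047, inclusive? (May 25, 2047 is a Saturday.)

May 25, 2047 is a Saturday; the first Thursday on or after it is May 30, 2047 (5 days later).
From May 30, 2047 to Oct 18, 2047: 1 + 30 + 31 + 31 + 30 + 18 = 141 days (rest of May, Jun, Jul, Aug, Sep, Oct).
141 ÷ 7 = 20 full weeks with remainder 1, so 20 more Thursdays after the first → 21.

21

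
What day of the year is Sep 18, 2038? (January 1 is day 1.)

261

Days in months before Sep: 31 + 28 + 31 + 30 + 31 + 30 + 31 + 31 = 243.
Plus 18 days into Sep → day 261.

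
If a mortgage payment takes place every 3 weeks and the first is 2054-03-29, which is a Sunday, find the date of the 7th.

2054-08-02

The 7th occurrence is 6 intervals after the first: 6 × 21 = 126 days after 2054-03-29.
March has 31 days — 2 days to the end of March leaves 124.
April has 30 days (94 left).
May has 31 days (63 left).
June has 30 days (33 left).
July has 31 days (2 left).
2 days into August → 2054-08-02.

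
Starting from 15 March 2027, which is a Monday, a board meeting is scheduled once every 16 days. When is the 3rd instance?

The 3rd occurrence is 2 intervals after the first: 2 × 16 = 32 days after 15 March 2027.
March has 31 days — 16 days to the end of March leaves 16.
16 days into April → 16 April 2027.

16 April 2027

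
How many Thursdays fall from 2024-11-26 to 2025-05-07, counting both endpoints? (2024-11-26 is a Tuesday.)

2024-11-26 is a Tuesday; the first Thursday on or after it is 2024-11-28 (2 days later).
From 2024-11-28 to 2025-05-07: 2 + 31 + 31 + 28 + 31 + 30 + 7 = 160 days (rest of November, December, January, February, March, April, May).
160 ÷ 7 = 22 full weeks with remainder 6, so 22 more Thursdays after the first → 23.

23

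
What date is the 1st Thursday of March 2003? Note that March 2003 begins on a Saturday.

March 2003 begins on a Saturday, so the first Thursday is March 6 (5 days later).

6 March 2003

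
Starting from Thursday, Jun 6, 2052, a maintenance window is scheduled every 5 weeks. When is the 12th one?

Jun 26, 2053

The 12th occurrence is 11 intervals after the first: 11 × 35 = 385 days after Jun 6, 2052.
Jun has 30 days — 24 days to the end of Jun leaves 361.
Jul has 31 days (330 left).
Aug has 31 days (299 left).
Sep has 30 days (269 left).
Oct has 31 days (238 left).
Nov has 30 days (208 left).
Dec has 31 days (177 left).
Jan has 31 days (146 left).
Feb has 28 days (118 left).
Mar has 31 days (87 left).
Apr has 30 days (57 left).
May has 31 days (26 left).
26 days into Jun → Jun 26, 2053.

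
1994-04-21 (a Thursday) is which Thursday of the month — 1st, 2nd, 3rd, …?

Day 21 falls in week ⌈21/7⌉ of the month.
Days 1–7 hold the 1st Thursday, 8–14 the 2nd, 15–21 the 3rd, 22–28 the 4th, 29–31 the 5th.
21 is in the range for the 3rd.

3rd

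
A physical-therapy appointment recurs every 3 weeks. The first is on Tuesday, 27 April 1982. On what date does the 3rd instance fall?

8 June 1982

The 3rd occurrence is 2 intervals after the first: 2 × 21 = 42 days after 27 April 1982.
April has 30 days — 3 days to the end of April leaves 39.
May has 31 days (8 left).
8 days into June → 8 June 1982.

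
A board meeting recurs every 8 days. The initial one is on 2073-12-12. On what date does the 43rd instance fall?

The 43rd occurrence is 42 intervals after the first: 42 × 8 = 336 days after 2073-12-12.
December has 31 days — 19 days to the end of December leaves 317.
January has 31 days (286 left).
February has 28 days (258 left).
March has 31 days (227 left).
April has 30 days (197 left).
May has 31 days (166 left).
June has 30 days (136 left).
July has 31 days (105 left).
August has 31 days (74 left).
September has 30 days (44 left).
October has 31 days (13 left).
13 days into November → 2074-11-13.

2074-11-13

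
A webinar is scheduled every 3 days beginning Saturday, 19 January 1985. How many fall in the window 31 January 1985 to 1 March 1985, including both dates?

10

Occurrences land 3·i days after 19 January 1985 for i = 0, 1, 2, …
31 January 1985 is 12 days after the start; 12 ÷ 3 = 4 remainder 0. First occurrence in the window: #5 on 31 January 1985 (4×3 = 12 days in).
1 March 1985 is 41 days after the start; 41 ÷ 3 = 13 remainder 2. Last occurrence in the window: #14 on 27 February 1985.
Occurrences #5 through #14: 10 in total.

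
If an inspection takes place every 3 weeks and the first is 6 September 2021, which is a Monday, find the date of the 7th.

The 7th occurrence is 6 intervals after the first: 6 × 21 = 126 days after 6 September 2021.
September has 30 days — 24 days to the end of September leaves 102.
October has 31 days (71 left).
November has 30 days (41 left).
December has 31 days (10 left).
10 days into January → 10 January 2022.

10 January 2022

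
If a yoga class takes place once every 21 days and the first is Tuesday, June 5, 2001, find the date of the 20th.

The 20th occurrence is 19 intervals after the first: 19 × 21 = 399 days after June 5, 2001.
June has 30 days — 25 days to the end of June leaves 374.
July has 31 days (343 left).
August has 31 days (312 left).
September has 30 days (282 left).
October has 31 days (251 left).
November has 30 days (221 left).
December has 31 days (190 left).
January has 31 days (159 left).
February has 28 days (131 left).
March has 31 days (100 left).
April has 30 days (70 left).
May has 31 days (39 left).
June has 30 days (9 left).
9 days into July → July 9, 2002.

July 9, 2002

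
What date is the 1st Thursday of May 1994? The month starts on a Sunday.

May 1994 begins on a Sunday, so the first Thursday is May 5 (4 days later).

5 May 1994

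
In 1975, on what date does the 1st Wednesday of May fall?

May 7, 1975

The first Wednesday of May 1975 is May 7.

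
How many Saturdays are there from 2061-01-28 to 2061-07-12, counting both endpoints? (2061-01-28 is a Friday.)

24

2061-01-28 is a Friday; the first Saturday on or after it is 2061-01-29 (1 day later).
From 2061-01-29 to 2061-07-12: 2 + 28 + 31 + 30 + 31 + 30 + 12 = 164 days (rest of January, February, March, April, May, June, July).
164 ÷ 7 = 23 full weeks with remainder 3, so 23 more Saturdays after the first → 24.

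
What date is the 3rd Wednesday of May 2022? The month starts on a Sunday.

May 2022 begins on a Sunday, so the first Wednesday is May 4 (3 days later).
The 3rd Wednesday is 2 weeks later: 4 + 14 = 18.

May 18, 2022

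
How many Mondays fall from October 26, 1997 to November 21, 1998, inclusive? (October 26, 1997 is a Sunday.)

56

October 26, 1997 is a Sunday; the first Monday on or after it is October 27, 1997 (1 day later).
From October 27, 1997 to November 21, 1998: 65 + 325 = 390 days (rest of 1997, to November 21, 1998 in 1998).
390 ÷ 7 = 55 full weeks with remainder 5, so 55 more Mondays after the first → 56.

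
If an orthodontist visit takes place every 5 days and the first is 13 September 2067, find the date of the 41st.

31 March 2068

The 41st occurrence is 40 intervals after the first: 40 × 5 = 200 days after 13 September 2067.
September has 30 days — 17 days to the end of September leaves 183.
October has 31 days (152 left).
November has 30 days (122 left).
December has 31 days (91 left).
January has 31 days (60 left).
February has 29 days (31 left).
31 days into March → 31 March 2068.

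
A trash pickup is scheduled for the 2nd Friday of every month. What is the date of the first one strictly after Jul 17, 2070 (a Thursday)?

Jul 2070 starts on a Tuesday; its first Friday is the 4th, so the 2nd Friday is the 11th — Jul 11, 2070.
That is not after Jul 17, 2070, so look at Aug 2070.
Aug 2070 starts on a Friday; its first Friday is the 1st, so the 2nd Friday is the 8th — Aug 8, 2070.

Aug 8, 2070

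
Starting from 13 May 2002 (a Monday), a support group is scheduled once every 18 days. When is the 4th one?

The 4th occurrence is 3 intervals after the first: 3 × 18 = 54 days after 13 May 2002.
May has 31 days — 18 days to the end of May leaves 36.
June has 30 days (6 left).
6 days into July → 6 July 2002.

6 July 2002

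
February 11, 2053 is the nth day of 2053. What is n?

Days in months before February: 31 = 31.
Plus 11 days into February → day 42.

42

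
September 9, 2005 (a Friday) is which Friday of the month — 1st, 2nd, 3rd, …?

Day 9 falls in week ⌈9/7⌉ of the month.
Days 1–7 hold the 1st Friday, 8–14 the 2nd, 15–21 the 3rd, 22–28 the 4th, 29–31 the 5th.
9 is in the range for the 2nd.

2nd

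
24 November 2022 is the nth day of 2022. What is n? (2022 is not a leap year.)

328

Days in months before November: 31 + 28 + 31 + 30 + 31 + 30 + 31 + 31 + 30 + 31 = 304.
Plus 24 days into November → day 328.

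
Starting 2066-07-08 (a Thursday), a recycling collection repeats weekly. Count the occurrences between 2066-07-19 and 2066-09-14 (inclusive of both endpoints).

Occurrences land 7·i days after 2066-07-08 for i = 0, 1, 2, …
2066-07-19 is 11 days after the start; 11 ÷ 7 = 1 remainder 4; since the remainder is 4, round up to i = 2. First occurrence in the window: #3 on 2066-07-22 (2×7 = 14 days in).
2066-09-14 is 68 days after the start; 68 ÷ 7 = 9 remainder 5. Last occurrence in the window: #10 on 2066-09-09.
Occurrences #3 through #10: 8 in total.

8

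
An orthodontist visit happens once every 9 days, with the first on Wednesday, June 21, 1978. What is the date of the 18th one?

The 18th occurrence is 17 intervals after the first: 17 × 9 = 153 days after June 21, 1978.
June has 30 days — 9 days to the end of June leaves 144.
July has 31 days (113 left).
August has 31 days (82 left).
September has 30 days (52 left).
October has 31 days (21 left).
21 days into November → November 21, 1978.

November 21, 1978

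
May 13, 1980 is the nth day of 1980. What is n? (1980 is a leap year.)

Days in months before May: 31 + 29 + 31 + 30 = 121.
Plus 13 days into May → day 134.

134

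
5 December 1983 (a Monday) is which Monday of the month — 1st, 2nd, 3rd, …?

1st

Day 5 falls in week ⌈5/7⌉ of the month.
Days 1–7 hold the 1st Monday, 8–14 the 2nd, 15–21 the 3rd, 22–28 the 4th, 29–31 the 5th.
5 is in the range for the 1st.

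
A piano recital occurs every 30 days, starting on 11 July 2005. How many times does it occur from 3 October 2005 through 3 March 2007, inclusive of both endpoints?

Occurrences land 30·i days after 11 July 2005 for i = 0, 1, 2, …
3 October 2005 is 84 days after the start; 84 ÷ 30 = 2 remainder 24; since the remainder is 24, round up to i = 3. First occurrence in the window: #4 on 9 October 2005 (3×30 = 90 days in).
3 March 2007 is 600 days after the start; 600 ÷ 30 = 20 remainder 0. Last occurrence in the window: #21 on 3 March 2007.
Occurrences #4 through #21: 18 in total.

18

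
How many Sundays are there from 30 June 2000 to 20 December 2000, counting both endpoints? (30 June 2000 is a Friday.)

25

30 June 2000 is a Friday; the first Sunday on or after it is 2 July 2000 (2 days later).
From 2 July 2000 to 20 December 2000: 29 + 31 + 30 + 31 + 30 + 20 = 171 days (rest of July, August, September, October, November, December).
171 ÷ 7 = 24 full weeks with remainder 3, so 24 more Sundays after the first → 25.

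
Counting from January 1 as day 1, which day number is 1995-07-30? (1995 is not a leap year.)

Days in months before July: 31 + 28 + 31 + 30 + 31 + 30 = 181.
Plus 30 days into July → day 211.

211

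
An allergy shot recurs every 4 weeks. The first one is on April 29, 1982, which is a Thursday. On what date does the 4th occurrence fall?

The 4th occurrence is 3 intervals after the first: 3 × 28 = 84 days after April 29, 1982.
April has 30 days — 1 day to the end of April leaves 83.
May has 31 days (52 left).
June has 30 days (22 left).
22 days into July → July 22, 1982.

July 22, 1982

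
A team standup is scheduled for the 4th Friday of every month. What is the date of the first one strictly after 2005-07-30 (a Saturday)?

2005-08-26

July 2005 starts on a Friday; its first Friday is the 1st, so the 4th Friday is the 22nd — 2005-07-22.
That is not after 2005-07-30, so look at August 2005.
August 2005 starts on a Monday; its first Friday is the 5th, so the 4th Friday is the 26th — 2005-08-26.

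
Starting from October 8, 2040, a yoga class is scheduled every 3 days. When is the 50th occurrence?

The 50th occurrence is 49 intervals after the first: 49 × 3 = 147 days after October 8, 2040.
October has 31 days — 23 days to the end of October leaves 124.
November has 30 days (94 left).
December has 31 days (63 left).
January has 31 days (32 left).
February has 28 days (4 left).
4 days into March → March 4, 2041.

March 4, 2041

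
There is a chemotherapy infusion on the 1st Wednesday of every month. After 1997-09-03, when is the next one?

1997-10-01

September 1997 starts on a Monday, so its 1st Wednesday is 1997-09-03 (2 days in).
That is not after 1997-09-03, so look at October 1997.
October 1997 starts on a Wednesday, so its 1st Wednesday is 1997-10-01.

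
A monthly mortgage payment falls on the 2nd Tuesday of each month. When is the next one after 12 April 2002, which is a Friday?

April 2002 starts on a Monday; its first Tuesday is the 2nd, so the 2nd Tuesday is the 9th — 9 April 2002.
That is not after 12 April 2002, so look at May 2002.
May 2002 starts on a Wednesday; its first Tuesday is the 7th, so the 2nd Tuesday is the 14th — 14 May 2002.

14 May 2002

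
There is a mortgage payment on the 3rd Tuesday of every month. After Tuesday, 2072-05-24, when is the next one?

2072-06-21

May 2072 starts on a Sunday; its first Tuesday is the 3rd, so the 3rd Tuesday is the 17th — 2072-05-17.
That is not after 2072-05-24, so look at June 2072.
June 2072 starts on a Wednesday; its first Tuesday is the 7th, so the 3rd Tuesday is the 21st — 2072-06-21.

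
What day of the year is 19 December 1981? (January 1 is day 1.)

Days in months before December: 31 + 28 + 31 + 30 + 31 + 30 + 31 + 31 + 30 + 31 + 30 = 334.
Plus 19 days into December → day 353.

353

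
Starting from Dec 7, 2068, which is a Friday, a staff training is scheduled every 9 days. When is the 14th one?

Apr 3, 2069

The 14th occurrence is 13 intervals after the first: 13 × 9 = 117 days after Dec 7, 2068.
Dec has 31 days — 24 days to the end of Dec leaves 93.
Jan has 31 days (62 left).
Feb has 28 days (34 left).
Mar has 31 days (3 left).
3 days into Apr → Apr 3, 2069.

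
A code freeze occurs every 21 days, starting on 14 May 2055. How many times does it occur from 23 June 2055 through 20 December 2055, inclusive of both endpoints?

Occurrences land 21·i days after 14 May 2055 for i = 0, 1, 2, …
23 June 2055 is 40 days after the start; 40 ÷ 21 = 1 remainder 19; since the remainder is 19, round up to i = 2. First occurrence in the window: #3 on 25 June 2055 (2×21 = 42 days in).
20 December 2055 is 220 days after the start; 220 ÷ 21 = 10 remainder 10. Last occurrence in the window: #11 on 10 December 2055.
Occurrences #3 through #11: 9 in total.

9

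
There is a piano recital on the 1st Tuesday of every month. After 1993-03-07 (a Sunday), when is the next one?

1993-04-06

March 1993 starts on a Monday, so its 1st Tuesday is 1993-03-02 (1 day in).
That is not after 1993-03-07, so look at April 1993.
April 1993 starts on a Thursday, so its 1st Tuesday is 1993-04-06 (5 days in).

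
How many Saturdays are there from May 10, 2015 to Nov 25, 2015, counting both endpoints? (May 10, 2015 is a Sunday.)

28

May 10, 2015 is a Sunday; the first Saturday on or after it is May 16, 2015 (6 days later).
From May 16, 2015 to Nov 25, 2015: 15 + 30 + 31 + 31 + 30 + 31 + 25 = 193 days (rest of May, Jun, Jul, Aug, Sep, Oct, Nov).
193 ÷ 7 = 27 full weeks with remainder 4, so 27 more Saturdays after the first → 28.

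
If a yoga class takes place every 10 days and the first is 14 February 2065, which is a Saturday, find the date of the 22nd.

12 September 2065

The 22nd occurrence is 21 intervals after the first: 21 × 10 = 210 days after 14 February 2065.
February has 28 days — 14 days to the end of February leaves 196.
March has 31 days (165 left).
April has 30 days (135 left).
May has 31 days (104 left).
June has 30 days (74 left).
July has 31 days (43 left).
August has 31 days (12 left).
12 days into September → 12 September 2065.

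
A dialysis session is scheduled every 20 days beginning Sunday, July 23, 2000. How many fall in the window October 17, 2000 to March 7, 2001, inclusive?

Occurrences land 20·i days after July 23, 2000 for i = 0, 1, 2, …
October 17, 2000 is 86 days after the start; 86 ÷ 20 = 4 remainder 6; since the remainder is 6, round up to i = 5. First occurrence in the window: #6 on October 31, 2000 (5×20 = 100 days in).
March 7, 2001 is 227 days after the start; 227 ÷ 20 = 11 remainder 7. Last occurrence in the window: #12 on February 28, 2001.
Occurrences #6 through #12: 7 in total.

7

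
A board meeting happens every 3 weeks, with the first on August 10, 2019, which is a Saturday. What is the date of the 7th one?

December 14, 2019

The 7th occurrence is 6 intervals after the first: 6 × 21 = 126 days after August 10, 2019.
August has 31 days — 21 days to the end of August leaves 105.
September has 30 days (75 left).
October has 31 days (44 left).
November has 30 days (14 left).
14 days into December → December 14, 2019.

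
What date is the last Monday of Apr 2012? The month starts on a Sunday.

Apr 30, 2012

Apr 2012 begins on a Sunday, so the first Monday is Apr 2 (1 day later).
Apr 2012 has 30 days. Adding weeks: 2, 9, 16, 23, 30 — the last one ≤ 30 is the 30th.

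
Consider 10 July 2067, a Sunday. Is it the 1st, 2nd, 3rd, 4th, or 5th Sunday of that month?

Day 10 falls in week ⌈10/7⌉ of the month.
Days 1–7 hold the 1st Sunday, 8–14 the 2nd, 15–21 the 3rd, 22–28 the 4th, 29–31 the 5th.
10 is in the range for the 2nd.

2nd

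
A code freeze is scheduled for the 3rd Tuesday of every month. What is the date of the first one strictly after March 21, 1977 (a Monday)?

March 1977 starts on a Tuesday; its first Tuesday is the 1st, so the 3rd Tuesday is the 15th — March 15, 1977.
That is not after March 21, 1977, so look at April 1977.
April 1977 starts on a Friday; its first Tuesday is the 5th, so the 3rd Tuesday is the 19th — April 19, 1977.

April 19, 1977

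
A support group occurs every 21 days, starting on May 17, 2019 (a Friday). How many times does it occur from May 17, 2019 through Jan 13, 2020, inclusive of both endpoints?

Occurrences land 21·i days after May 17, 2019 for i = 0, 1, 2, …
The window opens on the start date, so the first occurrence inside is #1 on May 17, 2019.
Jan 13, 2020 is 241 days after the start; 241 ÷ 21 = 11 remainder 10. Last occurrence in the window: #12 on Jan 3, 2020.
Occurrences #1 through #12: 12 in total.

12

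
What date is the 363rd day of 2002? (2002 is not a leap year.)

29 December 2002

January has 31 days (363 − 31 = 332 remain).
February has 28 days (332 − 28 = 304 remain).
March has 31 days (304 − 31 = 273 remain).
April has 30 days (273 − 30 = 243 remain).
May has 31 days (243 − 31 = 212 remain).
June has 30 days (212 − 30 = 182 remain).
July has 31 days (182 − 31 = 151 remain).
August has 31 days (151 − 31 = 120 remain).
September has 30 days (120 − 30 = 90 remain).
October has 31 days (90 − 31 = 59 remain).
November has 30 days (59 − 30 = 29 remain).
29 into December → December 29.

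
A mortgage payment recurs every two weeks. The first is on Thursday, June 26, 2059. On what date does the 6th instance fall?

The 6th occurrence is 5 intervals after the first: 5 × 14 = 70 days after June 26, 2059.
June has 30 days — 4 days to the end of June leaves 66.
July has 31 days (35 left).
August has 31 days (4 left).
4 days into September → September 4, 2059.

September 4, 2059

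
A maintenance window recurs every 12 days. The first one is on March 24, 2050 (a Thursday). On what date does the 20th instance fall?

The 20th occurrence is 19 intervals after the first: 19 × 12 = 228 days after March 24, 2050.
March has 31 days — 7 days to the end of March leaves 221.
April has 30 days (191 left).
May has 31 days (160 left).
June has 30 days (130 left).
July has 31 days (99 left).
August has 31 days (68 left).
September has 30 days (38 left).
October has 31 days (7 left).
7 days into November → November 7, 2050.

November 7, 2050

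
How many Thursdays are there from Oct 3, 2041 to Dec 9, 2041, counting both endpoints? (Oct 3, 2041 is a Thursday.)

Oct 3, 2041 is a Thursday; the first Thursday on or after it is Oct 3, 2041.
From Oct 3, 2041 to Dec 9, 2041: 28 + 30 + 9 = 67 days (rest of Oct, Nov, Dec).
67 ÷ 7 = 9 full weeks with remainder 4, so 9 more Thursdays after the first → 10.

10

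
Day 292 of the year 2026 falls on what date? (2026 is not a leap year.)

January has 31 days (292 − 31 = 261 remain).
February has 28 days (261 − 28 = 233 remain).
March has 31 days (233 − 31 = 202 remain).
April has 30 days (202 − 30 = 172 remain).
May has 31 days (172 − 31 = 141 remain).
June has 30 days (141 − 30 = 111 remain).
July has 31 days (111 − 31 = 80 remain).
August has 31 days (80 − 31 = 49 remain).
September has 30 days (49 − 30 = 19 remain).
19 into October → October 19.

2026-10-19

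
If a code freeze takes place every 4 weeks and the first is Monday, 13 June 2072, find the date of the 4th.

The 4th occurrence is 3 intervals after the first: 3 × 28 = 84 days after 13 June 2072.
June has 30 days — 17 days to the end of June leaves 67.
July has 31 days (36 left).
August has 31 days (5 left).
5 days into September → 5 September 2072.

5 September 2072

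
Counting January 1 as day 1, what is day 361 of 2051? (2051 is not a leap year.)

January has 31 days (361 − 31 = 330 remain).
February has 28 days (330 − 28 = 302 remain).
March has 31 days (302 − 31 = 271 remain).
April has 30 days (271 − 30 = 241 remain).
May has 31 days (241 − 31 = 210 remain).
June has 30 days (210 − 30 = 180 remain).
July has 31 days (180 − 31 = 149 remain).
August has 31 days (149 − 31 = 118 remain).
September has 30 days (118 − 30 = 88 remain).
October has 31 days (88 − 31 = 57 remain).
November has 30 days (57 − 30 = 27 remain).
27 into December → December 27.

December 27, 2051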